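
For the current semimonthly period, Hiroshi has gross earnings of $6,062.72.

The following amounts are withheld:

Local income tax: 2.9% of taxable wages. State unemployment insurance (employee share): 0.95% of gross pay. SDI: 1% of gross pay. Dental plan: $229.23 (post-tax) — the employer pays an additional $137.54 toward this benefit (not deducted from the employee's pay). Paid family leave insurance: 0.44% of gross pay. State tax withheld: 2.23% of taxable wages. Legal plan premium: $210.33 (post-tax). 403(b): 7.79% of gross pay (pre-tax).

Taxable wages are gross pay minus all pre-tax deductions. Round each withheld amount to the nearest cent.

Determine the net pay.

$4,719.17

403(b): $6,062.72 × 0.0779 = $472.29
Taxable wages = $6,062.72 − $472.29 = $5,590.43
State tax withheld: $5,590.43 × 0.0223 = $124.67
Local income tax: $5,590.43 × 0.029 = $162.12
State unemployment insurance (employee share): $6,062.72 × 0.0095 = $57.60
Paid family leave insurance: $6,062.72 × 0.0044 = $26.68
SDI: $6,062.72 × 0.01 = $60.63
Dental plan: $229.23
Legal plan premium: $210.33
(Employer's $137.54 toward dental plan is not withheld from the employee.)
Total deductions = $472.29 + $124.67 + $162.12 + $57.60 + $26.68 + $60.63 + $229.23 + $210.33 = $1,343.55
Net pay = $6,062.72 − $1,343.55 = $4,719.17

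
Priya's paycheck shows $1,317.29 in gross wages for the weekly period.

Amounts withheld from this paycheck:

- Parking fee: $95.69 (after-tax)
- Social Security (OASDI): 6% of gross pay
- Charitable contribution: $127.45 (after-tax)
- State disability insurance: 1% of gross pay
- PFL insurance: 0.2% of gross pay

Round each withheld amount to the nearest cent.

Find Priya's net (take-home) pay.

$999.31

State disability insurance: $1,317.29 × 0.01 = $13.17
Social Security (OASDI): $1,317.29 × 0.06 = $79.04
PFL insurance: $1,317.29 × 0.002 = $2.63
Charitable contribution: $127.45
Parking fee: $95.69
Total deductions = $13.17 + $79.04 + $2.63 + $127.45 + $95.69 = $317.98
Net pay = $1,317.29 − $317.98 = $999.31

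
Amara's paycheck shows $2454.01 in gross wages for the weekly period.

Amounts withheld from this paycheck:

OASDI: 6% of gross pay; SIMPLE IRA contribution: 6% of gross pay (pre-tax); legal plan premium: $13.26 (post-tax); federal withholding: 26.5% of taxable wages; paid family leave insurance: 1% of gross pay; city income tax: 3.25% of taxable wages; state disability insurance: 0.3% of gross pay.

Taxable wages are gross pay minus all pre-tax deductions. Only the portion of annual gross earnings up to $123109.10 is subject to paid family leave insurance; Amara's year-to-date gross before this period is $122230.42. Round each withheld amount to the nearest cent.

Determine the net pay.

$1443.86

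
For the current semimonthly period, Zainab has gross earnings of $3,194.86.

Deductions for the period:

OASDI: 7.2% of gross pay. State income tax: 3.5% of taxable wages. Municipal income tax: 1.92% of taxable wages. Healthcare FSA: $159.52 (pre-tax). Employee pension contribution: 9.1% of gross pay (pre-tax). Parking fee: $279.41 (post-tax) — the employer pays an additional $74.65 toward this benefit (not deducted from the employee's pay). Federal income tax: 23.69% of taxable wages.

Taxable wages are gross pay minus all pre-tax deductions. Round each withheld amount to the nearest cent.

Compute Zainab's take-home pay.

Employee pension contribution: $3,194.86 × 0.091 = $290.73
Healthcare FSA: $159.52
Pre-tax total = $290.73 + $159.52 = $450.25
Taxable wages = $3,194.86 − $450.25 = $2,744.61
Municipal income tax: $2,744.61 × 0.0192 = $52.70
Federal income tax: $2,744.61 × 0.2369 = $650.20
State income tax: $2,744.61 × 0.035 = $96.06
OASDI: $3,194.86 × 0.072 = $230.03
Parking fee: $279.41
(Employer's $74.65 toward parking fee is not withheld from the employee.)
Total deductions = $290.73 + $159.52 + $52.70 + $650.20 + $96.06 + $230.03 + $279.41 = $1,758.65
Net pay = $3,194.86 − $1,758.65 = $1,436.21

$1,436.21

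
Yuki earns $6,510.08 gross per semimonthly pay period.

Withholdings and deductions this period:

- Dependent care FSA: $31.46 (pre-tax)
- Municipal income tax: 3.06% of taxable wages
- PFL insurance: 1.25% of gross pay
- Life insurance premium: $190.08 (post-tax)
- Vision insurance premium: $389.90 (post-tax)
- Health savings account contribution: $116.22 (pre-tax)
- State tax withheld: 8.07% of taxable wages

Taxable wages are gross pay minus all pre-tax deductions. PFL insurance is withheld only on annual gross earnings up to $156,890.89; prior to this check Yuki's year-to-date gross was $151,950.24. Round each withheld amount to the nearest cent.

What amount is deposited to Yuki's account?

$5,012.52

Health savings account contribution: $116.22
Dependent care FSA: $31.46
Pre-tax total = $116.22 + $31.46 = $147.68
Taxable wages = $6,510.08 − $147.68 = $6,362.40
State tax withheld: $6,362.40 × 0.0807 = $513.45
Municipal income tax: $6,362.40 × 0.0306 = $194.69
PFL insurance: only $156,890.89 − $151,950.24 = $4,940.65 of this check is subject → $4,940.65 × 0.0125 = $61.76
Life insurance premium: $190.08
Vision insurance premium: $389.90
Total deductions = $116.22 + $31.46 + $513.45 + $194.69 + $61.76 + $190.08 + $389.90 = $1,497.56
Net pay = $6,510.08 − $1,497.56 = $5,012.52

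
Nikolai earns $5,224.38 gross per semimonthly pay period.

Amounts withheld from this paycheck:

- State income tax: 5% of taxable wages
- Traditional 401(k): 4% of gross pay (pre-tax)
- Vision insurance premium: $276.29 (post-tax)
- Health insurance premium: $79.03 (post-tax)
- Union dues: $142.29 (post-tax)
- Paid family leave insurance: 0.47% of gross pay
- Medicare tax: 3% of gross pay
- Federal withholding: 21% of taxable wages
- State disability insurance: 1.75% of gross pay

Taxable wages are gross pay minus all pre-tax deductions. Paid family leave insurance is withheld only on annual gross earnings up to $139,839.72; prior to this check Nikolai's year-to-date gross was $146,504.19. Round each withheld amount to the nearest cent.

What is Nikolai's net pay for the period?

$2,965.63

Traditional 401(k): $5,224.38 × 0.04 = $208.98
Taxable wages = $5,224.38 − $208.98 = $5,015.40
Federal withholding: $5,015.40 × 0.21 = $1,053.23
State income tax: $5,015.40 × 0.05 = $250.77
State disability insurance: $5,224.38 × 0.0175 = $91.43
Medicare tax: $5,224.38 × 0.03 = $156.73
Paid family leave insurance: annual cap $139,839.72 already reached (YTD $146,504.19), so $0.00
Health insurance premium: $79.03
Union dues: $142.29
Vision insurance premium: $276.29
Total deductions = $208.98 + $1,053.23 + $250.77 + $91.43 + $156.73 + $0.00 + $79.03 + $142.29 + $276.29 = $2,258.75
Net pay = $5,224.38 − $2,258.75 = $2,965.63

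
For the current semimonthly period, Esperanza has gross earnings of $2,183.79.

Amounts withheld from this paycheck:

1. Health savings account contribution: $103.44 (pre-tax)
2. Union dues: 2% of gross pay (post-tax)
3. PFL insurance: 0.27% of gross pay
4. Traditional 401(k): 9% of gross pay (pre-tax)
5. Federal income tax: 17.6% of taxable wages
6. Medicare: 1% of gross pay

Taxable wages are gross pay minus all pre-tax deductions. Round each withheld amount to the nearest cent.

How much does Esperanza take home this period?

Traditional 401(k): $2,183.79 × 0.09 = $196.54
Health savings account contribution: $103.44
Pre-tax total = $196.54 + $103.44 = $299.98
Taxable wages = $2,183.79 − $299.98 = $1,883.81
Federal income tax: $1,883.81 × 0.176 = $331.55
Medicare: $2,183.79 × 0.01 = $21.84
PFL insurance: $2,183.79 × 0.0027 = $5.90
Union dues: $2,183.79 × 0.02 = $43.68
Total deductions = $196.54 + $103.44 + $331.55 + $21.84 + $5.90 + $43.68 = $702.95
Net pay = $2,183.79 − $702.95 = $1,480.84

$1,480.84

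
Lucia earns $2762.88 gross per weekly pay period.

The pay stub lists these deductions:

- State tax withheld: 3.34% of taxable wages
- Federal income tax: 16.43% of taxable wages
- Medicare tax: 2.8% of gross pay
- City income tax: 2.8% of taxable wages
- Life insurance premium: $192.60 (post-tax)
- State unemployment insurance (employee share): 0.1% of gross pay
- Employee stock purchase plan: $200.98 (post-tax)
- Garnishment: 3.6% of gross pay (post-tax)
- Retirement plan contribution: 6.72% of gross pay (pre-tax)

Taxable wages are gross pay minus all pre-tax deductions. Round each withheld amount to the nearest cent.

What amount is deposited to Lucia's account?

Retirement plan contribution: $2762.88 × 0.0672 = $185.67
Taxable wages = $2762.88 − $185.67 = $2577.21
Federal income tax: $2577.21 × 0.1643 = $423.44
State tax withheld: $2577.21 × 0.0334 = $86.08
City income tax: $2577.21 × 0.028 = $72.16
Medicare tax: $2762.88 × 0.028 = $77.36
State unemployment insurance (employee share): $2762.88 × 0.001 = $2.76
Employee stock purchase plan: $200.98
Garnishment: $2762.88 × 0.036 = $99.46
Life insurance premium: $192.60
Total deductions = $185.67 + $423.44 + $86.08 + $72.16 + $77.36 + $2.76 + $200.98 + $99.46 + $192.60 = $1340.51
Net pay = $2762.88 − $1340.51 = $1422.37

$1422.37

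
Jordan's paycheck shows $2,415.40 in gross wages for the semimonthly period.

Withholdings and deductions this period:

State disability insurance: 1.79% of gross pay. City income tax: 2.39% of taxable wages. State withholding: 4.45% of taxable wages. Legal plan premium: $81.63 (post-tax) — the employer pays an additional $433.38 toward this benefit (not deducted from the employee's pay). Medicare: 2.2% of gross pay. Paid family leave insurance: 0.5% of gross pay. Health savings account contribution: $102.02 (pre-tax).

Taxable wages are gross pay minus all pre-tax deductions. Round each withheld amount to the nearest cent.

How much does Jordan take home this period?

$1,965.05

Health savings account contribution: $102.02
Taxable wages = $2,415.40 − $102.02 = $2,313.38
City income tax: $2,313.38 × 0.0239 = $55.29
State withholding: $2,313.38 × 0.0445 = $102.95
Medicare: $2,415.40 × 0.022 = $53.14
Paid family leave insurance: $2,415.40 × 0.005 = $12.08
State disability insurance: $2,415.40 × 0.0179 = $43.24
Legal plan premium: $81.63
(Employer's $433.38 toward legal plan premium is not withheld from the employee.)
Total deductions = $102.02 + $55.29 + $102.95 + $53.14 + $12.08 + $43.24 + $81.63 = $450.35
Net pay = $2,415.40 − $450.35 = $1,965.05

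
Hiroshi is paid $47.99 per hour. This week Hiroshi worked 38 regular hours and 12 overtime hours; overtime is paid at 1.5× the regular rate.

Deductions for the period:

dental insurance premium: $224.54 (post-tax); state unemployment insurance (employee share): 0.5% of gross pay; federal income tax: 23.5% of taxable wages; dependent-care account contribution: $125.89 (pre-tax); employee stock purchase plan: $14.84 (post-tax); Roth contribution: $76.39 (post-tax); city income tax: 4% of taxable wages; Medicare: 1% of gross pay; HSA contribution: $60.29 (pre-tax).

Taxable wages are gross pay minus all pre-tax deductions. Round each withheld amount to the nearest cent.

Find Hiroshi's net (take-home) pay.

$1,457.33

Regular pay: 38 × $47.99 = $1,823.62
Overtime pay: 12 × $47.99 × 1.5 = $863.82
Gross pay = $1,823.62 + $863.82 = $2,687.44
Dependent-care account contribution: $125.89
HSA contribution: $60.29
Pre-tax total = $125.89 + $60.29 = $186.18
Taxable wages = $2,687.44 − $186.18 = $2,501.26
Federal income tax: $2,501.26 × 0.235 = $587.80
City income tax: $2,501.26 × 0.04 = $100.05
State unemployment insurance (employee share): $2,687.44 × 0.005 = $13.44
Medicare: $2,687.44 × 0.01 = $26.87
Dental insurance premium: $224.54
Employee stock purchase plan: $14.84
Roth contribution: $76.39
Total deductions = $125.89 + $60.29 + $587.80 + $100.05 + $13.44 + $26.87 + $224.54 + $14.84 + $76.39 = $1,230.11
Net pay = $2,687.44 − $1,230.11 = $1,457.33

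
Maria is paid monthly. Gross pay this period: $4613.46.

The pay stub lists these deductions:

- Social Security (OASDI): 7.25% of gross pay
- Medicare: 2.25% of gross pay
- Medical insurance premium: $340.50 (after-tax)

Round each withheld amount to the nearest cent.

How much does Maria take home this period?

$3834.68

Social Security (OASDI): $4613.46 × 0.0725 = $334.48
Medicare: $4613.46 × 0.0225 = $103.80
Medical insurance premium: $340.50
Total deductions = $334.48 + $103.80 + $340.50 = $778.78
Net pay = $4613.46 − $778.78 = $3834.68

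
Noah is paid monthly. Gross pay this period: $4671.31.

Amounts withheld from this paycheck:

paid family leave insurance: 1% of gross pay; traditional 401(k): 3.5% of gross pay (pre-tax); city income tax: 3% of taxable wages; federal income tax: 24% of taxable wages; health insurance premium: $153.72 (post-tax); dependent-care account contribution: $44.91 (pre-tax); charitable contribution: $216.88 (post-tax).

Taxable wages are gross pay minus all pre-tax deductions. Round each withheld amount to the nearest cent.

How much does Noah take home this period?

$2840.60

Traditional 401(k): $4671.31 × 0.035 = $163.50
Dependent-care account contribution: $44.91
Pre-tax total = $163.50 + $44.91 = $208.41
Taxable wages = $4671.31 − $208.41 = $4462.90
City income tax: $4462.90 × 0.03 = $133.89
Federal income tax: $4462.90 × 0.24 = $1071.10
Paid family leave insurance: $4671.31 × 0.01 = $46.71
Health insurance premium: $153.72
Charitable contribution: $216.88
Total deductions = $163.50 + $44.91 + $133.89 + $1071.10 + $46.71 + $153.72 + $216.88 = $1830.71
Net pay = $4671.31 − $1830.71 = $2840.60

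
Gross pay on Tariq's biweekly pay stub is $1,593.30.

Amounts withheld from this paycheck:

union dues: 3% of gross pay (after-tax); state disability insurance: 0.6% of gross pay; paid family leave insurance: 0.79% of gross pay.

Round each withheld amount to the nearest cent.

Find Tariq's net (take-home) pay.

$1,523.35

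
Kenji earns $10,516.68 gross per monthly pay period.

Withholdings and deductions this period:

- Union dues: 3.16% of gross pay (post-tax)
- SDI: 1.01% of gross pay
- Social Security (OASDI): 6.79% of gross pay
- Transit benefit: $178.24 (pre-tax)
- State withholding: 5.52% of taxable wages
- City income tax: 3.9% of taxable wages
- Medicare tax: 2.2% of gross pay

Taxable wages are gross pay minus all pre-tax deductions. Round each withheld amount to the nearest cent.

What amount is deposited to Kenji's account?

Transit benefit: $178.24
Taxable wages = $10,516.68 − $178.24 = $10,338.44
City income tax: $10,338.44 × 0.039 = $403.20
State withholding: $10,338.44 × 0.0552 = $570.68
SDI: $10,516.68 × 0.0101 = $106.22
Social Security (OASDI): $10,516.68 × 0.0679 = $714.08
Medicare tax: $10,516.68 × 0.022 = $231.37
Union dues: $10,516.68 × 0.0316 = $332.33
Total deductions = $178.24 + $403.20 + $570.68 + $106.22 + $714.08 + $231.37 + $332.33 = $2,536.12
Net pay = $10,516.68 − $2,536.12 = $7,980.56

$7,980.56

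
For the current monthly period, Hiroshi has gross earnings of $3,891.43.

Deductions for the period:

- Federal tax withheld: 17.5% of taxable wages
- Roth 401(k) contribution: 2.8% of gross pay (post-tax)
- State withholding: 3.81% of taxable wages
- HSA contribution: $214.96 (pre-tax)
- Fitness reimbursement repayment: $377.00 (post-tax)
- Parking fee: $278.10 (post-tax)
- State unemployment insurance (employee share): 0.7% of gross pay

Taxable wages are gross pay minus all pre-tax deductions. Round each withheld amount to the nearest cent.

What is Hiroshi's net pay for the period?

HSA contribution: $214.96
Taxable wages = $3,891.43 − $214.96 = $3,676.47
State withholding: $3,676.47 × 0.0381 = $140.07
Federal tax withheld: $3,676.47 × 0.175 = $643.38
State unemployment insurance (employee share): $3,891.43 × 0.007 = $27.24
Roth 401(k) contribution: $3,891.43 × 0.028 = $108.96
Fitness reimbursement repayment: $377.00
Parking fee: $278.10
Total deductions = $214.96 + $140.07 + $643.38 + $27.24 + $108.96 + $377.00 + $278.10 = $1,789.71
Net pay = $3,891.43 − $1,789.71 = $2,101.72

$2,101.72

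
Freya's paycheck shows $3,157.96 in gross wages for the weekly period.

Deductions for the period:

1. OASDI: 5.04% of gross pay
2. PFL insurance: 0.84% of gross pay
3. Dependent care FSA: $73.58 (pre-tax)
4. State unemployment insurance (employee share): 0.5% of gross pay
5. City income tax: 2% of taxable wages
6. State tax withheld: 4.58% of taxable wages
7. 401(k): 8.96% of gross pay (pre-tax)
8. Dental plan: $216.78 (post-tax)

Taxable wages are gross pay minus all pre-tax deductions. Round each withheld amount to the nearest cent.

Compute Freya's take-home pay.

$2,198.83

401(k): $3,157.96 × 0.0896 = $282.95
Dependent care FSA: $73.58
Pre-tax total = $282.95 + $73.58 = $356.53
Taxable wages = $3,157.96 − $356.53 = $2,801.43
State tax withheld: $2,801.43 × 0.0458 = $128.31
City income tax: $2,801.43 × 0.02 = $56.03
PFL insurance: $3,157.96 × 0.0084 = $26.53
OASDI: $3,157.96 × 0.0504 = $159.16
State unemployment insurance (employee share): $3,157.96 × 0.005 = $15.79
Dental plan: $216.78
Total deductions = $282.95 + $73.58 + $128.31 + $56.03 + $26.53 + $159.16 + $15.79 + $216.78 = $959.13
Net pay = $3,157.96 − $959.13 = $2,198.83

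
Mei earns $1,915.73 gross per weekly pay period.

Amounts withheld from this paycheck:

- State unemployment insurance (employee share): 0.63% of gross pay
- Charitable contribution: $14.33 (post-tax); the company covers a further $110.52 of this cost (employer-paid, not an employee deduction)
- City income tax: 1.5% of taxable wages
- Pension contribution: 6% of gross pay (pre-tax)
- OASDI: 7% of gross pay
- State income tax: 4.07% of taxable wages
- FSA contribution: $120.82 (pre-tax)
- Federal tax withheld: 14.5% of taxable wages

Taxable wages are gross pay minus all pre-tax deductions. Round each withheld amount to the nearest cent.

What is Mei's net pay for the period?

$1,182.30

Pension contribution: $1,915.73 × 0.06 = $114.94
FSA contribution: $120.82
Pre-tax total = $114.94 + $120.82 = $235.76
Taxable wages = $1,915.73 − $235.76 = $1,679.97
Federal tax withheld: $1,679.97 × 0.145 = $243.60
City income tax: $1,679.97 × 0.015 = $25.20
State income tax: $1,679.97 × 0.0407 = $68.37
State unemployment insurance (employee share): $1,915.73 × 0.0063 = $12.07
OASDI: $1,915.73 × 0.07 = $134.10
Charitable contribution: $14.33
(Employer's $110.52 toward charitable contribution is not withheld from the employee.)
Total deductions = $114.94 + $120.82 + $243.60 + $25.20 + $68.37 + $12.07 + $134.10 + $14.33 = $733.43
Net pay = $1,915.73 − $733.43 = $1,182.30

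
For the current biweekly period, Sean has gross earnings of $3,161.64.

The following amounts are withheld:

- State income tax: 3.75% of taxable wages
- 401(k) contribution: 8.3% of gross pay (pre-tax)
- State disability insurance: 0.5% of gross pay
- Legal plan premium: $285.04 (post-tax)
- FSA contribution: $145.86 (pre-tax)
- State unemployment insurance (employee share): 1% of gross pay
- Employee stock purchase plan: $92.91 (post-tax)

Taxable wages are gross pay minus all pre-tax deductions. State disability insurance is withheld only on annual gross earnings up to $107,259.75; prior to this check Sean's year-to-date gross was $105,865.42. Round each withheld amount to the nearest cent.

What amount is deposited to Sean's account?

FSA contribution: $145.86
401(k) contribution: $3,161.64 × 0.083 = $262.42
Pre-tax total = $145.86 + $262.42 = $408.28
Taxable wages = $3,161.64 − $408.28 = $2,753.36
State income tax: $2,753.36 × 0.0375 = $103.25
State disability insurance: only $107,259.75 − $105,865.42 = $1,394.33 of this check is subject → $1,394.33 × 0.005 = $6.97
State unemployment insurance (employee share): $3,161.64 × 0.01 = $31.62
Legal plan premium: $285.04
Employee stock purchase plan: $92.91
Total deductions = $145.86 + $262.42 + $103.25 + $6.97 + $31.62 + $285.04 + $92.91 = $928.07
Net pay = $3,161.64 − $928.07 = $2,233.57

$2,233.57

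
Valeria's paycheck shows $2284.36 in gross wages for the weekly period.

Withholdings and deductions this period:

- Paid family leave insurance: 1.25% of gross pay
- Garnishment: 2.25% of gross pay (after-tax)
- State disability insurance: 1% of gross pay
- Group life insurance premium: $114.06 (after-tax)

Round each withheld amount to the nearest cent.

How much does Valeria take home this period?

Paid family leave insurance: $2284.36 × 0.0125 = $28.55
State disability insurance: $2284.36 × 0.01 = $22.84
Group life insurance premium: $114.06
Garnishment: $2284.36 × 0.0225 = $51.40
Total deductions = $28.55 + $22.84 + $114.06 + $51.40 = $216.85
Net pay = $2284.36 − $216.85 = $2067.51

$2067.51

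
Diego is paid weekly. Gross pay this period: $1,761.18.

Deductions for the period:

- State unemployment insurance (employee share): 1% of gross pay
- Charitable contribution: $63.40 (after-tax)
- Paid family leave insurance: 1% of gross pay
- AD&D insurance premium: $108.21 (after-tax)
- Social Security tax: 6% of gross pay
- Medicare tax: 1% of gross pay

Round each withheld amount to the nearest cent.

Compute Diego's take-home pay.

$1,431.07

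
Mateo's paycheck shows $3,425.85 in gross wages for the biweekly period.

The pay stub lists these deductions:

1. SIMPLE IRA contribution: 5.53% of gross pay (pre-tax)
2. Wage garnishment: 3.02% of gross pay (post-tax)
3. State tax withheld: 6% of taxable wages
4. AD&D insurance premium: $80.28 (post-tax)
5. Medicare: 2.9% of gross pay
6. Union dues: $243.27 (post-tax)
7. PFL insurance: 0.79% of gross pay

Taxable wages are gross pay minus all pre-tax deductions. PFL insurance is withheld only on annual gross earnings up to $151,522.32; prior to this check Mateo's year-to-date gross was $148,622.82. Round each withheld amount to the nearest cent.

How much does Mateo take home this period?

SIMPLE IRA contribution: $3,425.85 × 0.0553 = $189.45
Taxable wages = $3,425.85 − $189.45 = $3,236.40
State tax withheld: $3,236.40 × 0.06 = $194.18
PFL insurance: only $151,522.32 − $148,622.82 = $2,899.50 of this check is subject → $2,899.50 × 0.0079 = $22.91
Medicare: $3,425.85 × 0.029 = $99.35
AD&D insurance premium: $80.28
Wage garnishment: $3,425.85 × 0.0302 = $103.46
Union dues: $243.27
Total deductions = $189.45 + $194.18 + $22.91 + $99.35 + $80.28 + $103.46 + $243.27 = $932.90
Net pay = $3,425.85 − $932.90 = $2,492.95

$2,492.95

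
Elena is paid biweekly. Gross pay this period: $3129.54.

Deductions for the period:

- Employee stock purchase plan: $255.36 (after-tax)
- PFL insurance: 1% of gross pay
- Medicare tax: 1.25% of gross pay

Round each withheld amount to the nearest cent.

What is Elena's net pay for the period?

PFL insurance: $3129.54 × 0.01 = $31.30
Medicare tax: $3129.54 × 0.0125 = $39.12
Employee stock purchase plan: $255.36
Total deductions = $31.30 + $39.12 + $255.36 = $325.78
Net pay = $3129.54 − $325.78 = $2803.76

$2803.76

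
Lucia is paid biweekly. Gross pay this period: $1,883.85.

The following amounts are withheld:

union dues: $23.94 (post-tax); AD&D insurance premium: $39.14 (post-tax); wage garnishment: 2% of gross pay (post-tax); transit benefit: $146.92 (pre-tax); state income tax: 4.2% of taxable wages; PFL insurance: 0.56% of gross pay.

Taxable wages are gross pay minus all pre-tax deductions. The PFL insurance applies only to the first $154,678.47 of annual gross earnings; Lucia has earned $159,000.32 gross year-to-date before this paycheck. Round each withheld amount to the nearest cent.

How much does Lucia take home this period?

Transit benefit: $146.92
Taxable wages = $1,883.85 − $146.92 = $1,736.93
State income tax: $1,736.93 × 0.042 = $72.95
PFL insurance: annual cap $154,678.47 already reached (YTD $159,000.32), so $0.00
Wage garnishment: $1,883.85 × 0.02 = $37.68
Union dues: $23.94
AD&D insurance premium: $39.14
Total deductions = $146.92 + $72.95 + $0.00 + $37.68 + $23.94 + $39.14 = $320.63
Net pay = $1,883.85 − $320.63 = $1,563.22

$1,563.22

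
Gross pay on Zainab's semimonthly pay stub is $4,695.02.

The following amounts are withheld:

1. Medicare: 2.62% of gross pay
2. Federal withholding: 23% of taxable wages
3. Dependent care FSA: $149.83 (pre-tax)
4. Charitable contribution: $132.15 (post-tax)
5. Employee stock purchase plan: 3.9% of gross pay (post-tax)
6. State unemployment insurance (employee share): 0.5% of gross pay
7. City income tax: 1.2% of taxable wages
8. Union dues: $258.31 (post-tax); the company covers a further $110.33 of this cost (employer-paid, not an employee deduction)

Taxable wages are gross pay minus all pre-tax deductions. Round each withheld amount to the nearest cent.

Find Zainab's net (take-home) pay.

Dependent care FSA: $149.83
Taxable wages = $4,695.02 − $149.83 = $4,545.19
City income tax: $4,545.19 × 0.012 = $54.54
Federal withholding: $4,545.19 × 0.23 = $1,045.39
Medicare: $4,695.02 × 0.0262 = $123.01
State unemployment insurance (employee share): $4,695.02 × 0.005 = $23.48
Employee stock purchase plan: $4,695.02 × 0.039 = $183.11
Union dues: $258.31
Charitable contribution: $132.15
(Employer's $110.33 toward union dues is not withheld from the employee.)
Total deductions = $149.83 + $54.54 + $1,045.39 + $123.01 + $23.48 + $183.11 + $258.31 + $132.15 = $1,969.82
Net pay = $4,695.02 − $1,969.82 = $2,725.20

$2,725.20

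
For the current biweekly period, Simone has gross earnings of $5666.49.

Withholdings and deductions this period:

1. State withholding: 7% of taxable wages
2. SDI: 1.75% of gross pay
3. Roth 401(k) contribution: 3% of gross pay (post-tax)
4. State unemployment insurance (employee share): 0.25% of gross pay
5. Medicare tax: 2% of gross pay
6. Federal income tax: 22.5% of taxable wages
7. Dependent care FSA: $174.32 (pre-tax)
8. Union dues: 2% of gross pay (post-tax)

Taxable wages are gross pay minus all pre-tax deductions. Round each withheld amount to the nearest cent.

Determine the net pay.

$3362.00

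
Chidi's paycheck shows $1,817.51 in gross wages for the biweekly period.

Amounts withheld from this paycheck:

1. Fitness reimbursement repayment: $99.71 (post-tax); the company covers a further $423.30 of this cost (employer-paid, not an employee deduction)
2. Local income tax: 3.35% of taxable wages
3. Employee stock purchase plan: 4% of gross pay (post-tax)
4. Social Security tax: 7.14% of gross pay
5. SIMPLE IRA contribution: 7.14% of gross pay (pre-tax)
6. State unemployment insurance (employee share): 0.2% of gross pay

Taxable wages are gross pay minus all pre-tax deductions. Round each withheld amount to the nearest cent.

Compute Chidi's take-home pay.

SIMPLE IRA contribution: $1,817.51 × 0.0714 = $129.77
Taxable wages = $1,817.51 − $129.77 = $1,687.74
Local income tax: $1,687.74 × 0.0335 = $56.54
Social Security tax: $1,817.51 × 0.0714 = $129.77
State unemployment insurance (employee share): $1,817.51 × 0.002 = $3.64
Fitness reimbursement repayment: $99.71
Employee stock purchase plan: $1,817.51 × 0.04 = $72.70
(Employer's $423.30 toward fitness reimbursement repayment is not withheld from the employee.)
Total deductions = $129.77 + $56.54 + $129.77 + $3.64 + $99.71 + $72.70 = $492.13
Net pay = $1,817.51 − $492.13 = $1,325.38

$1,325.38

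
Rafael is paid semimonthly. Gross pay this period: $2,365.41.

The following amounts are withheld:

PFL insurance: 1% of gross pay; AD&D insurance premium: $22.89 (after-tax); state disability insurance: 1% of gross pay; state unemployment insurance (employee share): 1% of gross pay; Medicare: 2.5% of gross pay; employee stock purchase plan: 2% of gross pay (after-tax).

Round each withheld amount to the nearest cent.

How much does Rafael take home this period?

$2,165.12

Medicare: $2,365.41 × 0.025 = $59.14
State unemployment insurance (employee share): $2,365.41 × 0.01 = $23.65
PFL insurance: $2,365.41 × 0.01 = $23.65
State disability insurance: $2,365.41 × 0.01 = $23.65
Employee stock purchase plan: $2,365.41 × 0.02 = $47.31
AD&D insurance premium: $22.89
Total deductions = $59.14 + $23.65 + $23.65 + $23.65 + $47.31 + $22.89 = $200.29
Net pay = $2,365.41 − $200.29 = $2,165.12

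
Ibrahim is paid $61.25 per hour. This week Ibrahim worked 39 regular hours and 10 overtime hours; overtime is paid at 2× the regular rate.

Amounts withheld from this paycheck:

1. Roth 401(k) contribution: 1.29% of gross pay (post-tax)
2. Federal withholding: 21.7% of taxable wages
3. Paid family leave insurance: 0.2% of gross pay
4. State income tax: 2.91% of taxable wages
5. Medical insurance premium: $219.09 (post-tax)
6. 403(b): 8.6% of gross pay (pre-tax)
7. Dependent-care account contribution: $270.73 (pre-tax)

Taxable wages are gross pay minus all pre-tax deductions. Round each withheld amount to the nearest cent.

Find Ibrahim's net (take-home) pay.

Regular pay: 39 × $61.25 = $2,388.75
Overtime pay: 10 × $61.25 × 2 = $1,225.00
Gross pay = $2,388.75 + $1,225.00 = $3,613.75
403(b): $3,613.75 × 0.086 = $310.78
Dependent-care account contribution: $270.73
Pre-tax total = $310.78 + $270.73 = $581.51
Taxable wages = $3,613.75 − $581.51 = $3,032.24
Federal withholding: $3,032.24 × 0.217 = $658.00
State income tax: $3,032.24 × 0.0291 = $88.24
Paid family leave insurance: $3,613.75 × 0.002 = $7.23
Medical insurance premium: $219.09
Roth 401(k) contribution: $3,613.75 × 0.0129 = $46.62
Total deductions = $310.78 + $270.73 + $658.00 + $88.24 + $7.23 + $219.09 + $46.62 = $1,600.69
Net pay = $3,613.75 − $1,600.69 = $2,013.06

$2,013.06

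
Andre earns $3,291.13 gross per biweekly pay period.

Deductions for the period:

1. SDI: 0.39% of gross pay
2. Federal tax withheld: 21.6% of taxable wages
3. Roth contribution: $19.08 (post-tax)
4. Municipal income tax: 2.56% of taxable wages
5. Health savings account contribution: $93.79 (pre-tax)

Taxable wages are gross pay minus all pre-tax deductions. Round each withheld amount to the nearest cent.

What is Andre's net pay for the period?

Health savings account contribution: $93.79
Taxable wages = $3,291.13 − $93.79 = $3,197.34
Federal tax withheld: $3,197.34 × 0.216 = $690.63
Municipal income tax: $3,197.34 × 0.0256 = $81.85
SDI: $3,291.13 × 0.0039 = $12.84
Roth contribution: $19.08
Total deductions = $93.79 + $690.63 + $81.85 + $12.84 + $19.08 = $898.19
Net pay = $3,291.13 − $898.19 = $2,392.94

$2,392.94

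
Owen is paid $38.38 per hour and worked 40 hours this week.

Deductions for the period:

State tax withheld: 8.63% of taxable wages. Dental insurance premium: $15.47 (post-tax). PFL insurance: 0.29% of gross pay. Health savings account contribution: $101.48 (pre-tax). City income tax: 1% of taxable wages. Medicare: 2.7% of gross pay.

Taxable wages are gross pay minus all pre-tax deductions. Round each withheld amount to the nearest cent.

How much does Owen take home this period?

Gross pay: 40 × $38.38 = $1,535.20
Health savings account contribution: $101.48
Taxable wages = $1,535.20 − $101.48 = $1,433.72
City income tax: $1,433.72 × 0.01 = $14.34
State tax withheld: $1,433.72 × 0.0863 = $123.73
PFL insurance: $1,535.20 × 0.0029 = $4.45
Medicare: $1,535.20 × 0.027 = $41.45
Dental insurance premium: $15.47
Total deductions = $101.48 + $14.34 + $123.73 + $4.45 + $41.45 + $15.47 = $300.92
Net pay = $1,535.20 − $300.92 = $1,234.28

$1,234.28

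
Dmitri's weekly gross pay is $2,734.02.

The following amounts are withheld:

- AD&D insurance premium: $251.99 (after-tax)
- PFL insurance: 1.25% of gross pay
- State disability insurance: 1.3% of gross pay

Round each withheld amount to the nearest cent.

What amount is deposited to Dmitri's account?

State disability insurance: $2,734.02 × 0.013 = $35.54
PFL insurance: $2,734.02 × 0.0125 = $34.18
AD&D insurance premium: $251.99
Total deductions = $35.54 + $34.18 + $251.99 = $321.71
Net pay = $2,734.02 − $321.71 = $2,412.31

$2,412.31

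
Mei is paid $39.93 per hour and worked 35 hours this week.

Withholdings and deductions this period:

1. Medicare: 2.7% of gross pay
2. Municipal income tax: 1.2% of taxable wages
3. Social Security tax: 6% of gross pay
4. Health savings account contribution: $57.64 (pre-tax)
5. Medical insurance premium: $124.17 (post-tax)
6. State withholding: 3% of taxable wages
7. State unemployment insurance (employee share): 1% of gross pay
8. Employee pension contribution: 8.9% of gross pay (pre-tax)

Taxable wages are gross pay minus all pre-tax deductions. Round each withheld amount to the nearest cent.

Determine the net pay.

$904.74

Gross pay: 35 × $39.93 = $1,397.55
Health savings account contribution: $57.64
Employee pension contribution: $1,397.55 × 0.089 = $124.38
Pre-tax total = $57.64 + $124.38 = $182.02
Taxable wages = $1,397.55 − $182.02 = $1,215.53
Municipal income tax: $1,215.53 × 0.012 = $14.59
State withholding: $1,215.53 × 0.03 = $36.47
State unemployment insurance (employee share): $1,397.55 × 0.01 = $13.98
Medicare: $1,397.55 × 0.027 = $37.73
Social Security tax: $1,397.55 × 0.06 = $83.85
Medical insurance premium: $124.17
Total deductions = $57.64 + $124.38 + $14.59 + $36.47 + $13.98 + $37.73 + $83.85 + $124.17 = $492.81
Net pay = $1,397.55 − $492.81 = $904.74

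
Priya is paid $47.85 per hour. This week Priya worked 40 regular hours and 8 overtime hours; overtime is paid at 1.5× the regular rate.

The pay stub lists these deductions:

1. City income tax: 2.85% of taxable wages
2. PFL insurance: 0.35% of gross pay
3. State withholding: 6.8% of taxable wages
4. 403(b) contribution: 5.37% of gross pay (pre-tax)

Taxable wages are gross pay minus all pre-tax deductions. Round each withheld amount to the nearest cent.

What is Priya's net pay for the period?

$2,118.65

Regular pay: 40 × $47.85 = $1,914.00
Overtime pay: 8 × $47.85 × 1.5 = $574.20
Gross pay = $1,914.00 + $574.20 = $2,488.20
403(b) contribution: $2,488.20 × 0.0537 = $133.62
Taxable wages = $2,488.20 − $133.62 = $2,354.58
State withholding: $2,354.58 × 0.068 = $160.11
City income tax: $2,354.58 × 0.0285 = $67.11
PFL insurance: $2,488.20 × 0.0035 = $8.71
Total deductions = $133.62 + $160.11 + $67.11 + $8.71 = $369.55
Net pay = $2,488.20 − $369.55 = $2,118.65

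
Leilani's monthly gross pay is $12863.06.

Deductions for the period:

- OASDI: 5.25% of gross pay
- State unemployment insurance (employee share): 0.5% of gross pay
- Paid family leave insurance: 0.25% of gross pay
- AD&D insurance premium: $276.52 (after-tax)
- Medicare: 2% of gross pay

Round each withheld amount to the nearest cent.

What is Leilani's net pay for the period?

OASDI: $12863.06 × 0.0525 = $675.31
Medicare: $12863.06 × 0.02 = $257.26
Paid family leave insurance: $12863.06 × 0.0025 = $32.16
State unemployment insurance (employee share): $12863.06 × 0.005 = $64.32
AD&D insurance premium: $276.52
Total deductions = $675.31 + $257.26 + $32.16 + $64.32 + $276.52 = $1305.57
Net pay = $12863.06 − $1305.57 = $11557.49

$11557.49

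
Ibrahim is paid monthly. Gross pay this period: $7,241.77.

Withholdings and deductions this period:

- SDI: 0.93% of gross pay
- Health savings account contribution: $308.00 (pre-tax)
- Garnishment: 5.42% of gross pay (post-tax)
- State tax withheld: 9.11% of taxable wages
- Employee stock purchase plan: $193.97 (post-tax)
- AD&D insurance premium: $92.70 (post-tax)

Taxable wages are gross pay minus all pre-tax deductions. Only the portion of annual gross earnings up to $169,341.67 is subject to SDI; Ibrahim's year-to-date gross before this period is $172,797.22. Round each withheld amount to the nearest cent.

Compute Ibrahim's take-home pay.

$5,622.93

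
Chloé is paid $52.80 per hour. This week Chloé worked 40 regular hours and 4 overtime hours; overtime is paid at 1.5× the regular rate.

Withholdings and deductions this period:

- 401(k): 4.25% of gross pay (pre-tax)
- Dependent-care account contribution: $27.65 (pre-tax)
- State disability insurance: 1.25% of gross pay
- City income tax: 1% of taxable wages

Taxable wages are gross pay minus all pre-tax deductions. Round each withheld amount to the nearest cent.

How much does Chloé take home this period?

$2,244.59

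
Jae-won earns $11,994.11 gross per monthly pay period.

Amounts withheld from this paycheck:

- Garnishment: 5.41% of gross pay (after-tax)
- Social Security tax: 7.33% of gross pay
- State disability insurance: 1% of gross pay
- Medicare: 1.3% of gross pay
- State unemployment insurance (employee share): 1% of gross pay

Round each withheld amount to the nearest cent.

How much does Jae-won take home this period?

$10,070.26

Medicare: $11,994.11 × 0.013 = $155.92
State unemployment insurance (employee share): $11,994.11 × 0.01 = $119.94
State disability insurance: $11,994.11 × 0.01 = $119.94
Social Security tax: $11,994.11 × 0.0733 = $879.17
Garnishment: $11,994.11 × 0.0541 = $648.88
Total deductions = $155.92 + $119.94 + $119.94 + $879.17 + $648.88 = $1,923.85
Net pay = $11,994.11 − $1,923.85 = $10,070.26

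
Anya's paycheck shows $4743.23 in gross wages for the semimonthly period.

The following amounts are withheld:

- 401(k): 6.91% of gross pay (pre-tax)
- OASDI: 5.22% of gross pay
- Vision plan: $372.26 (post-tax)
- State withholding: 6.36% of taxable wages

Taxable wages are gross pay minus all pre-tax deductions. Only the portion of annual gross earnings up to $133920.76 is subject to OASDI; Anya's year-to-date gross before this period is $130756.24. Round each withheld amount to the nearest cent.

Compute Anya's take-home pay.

$3597.20

401(k): $4743.23 × 0.0691 = $327.76
Taxable wages = $4743.23 − $327.76 = $4415.47
State withholding: $4415.47 × 0.0636 = $280.82
OASDI: only $133920.76 − $130756.24 = $3164.52 of this check is subject → $3164.52 × 0.0522 = $165.19
Vision plan: $372.26
Total deductions = $327.76 + $280.82 + $165.19 + $372.26 = $1146.03
Net pay = $4743.23 − $1146.03 = $3597.20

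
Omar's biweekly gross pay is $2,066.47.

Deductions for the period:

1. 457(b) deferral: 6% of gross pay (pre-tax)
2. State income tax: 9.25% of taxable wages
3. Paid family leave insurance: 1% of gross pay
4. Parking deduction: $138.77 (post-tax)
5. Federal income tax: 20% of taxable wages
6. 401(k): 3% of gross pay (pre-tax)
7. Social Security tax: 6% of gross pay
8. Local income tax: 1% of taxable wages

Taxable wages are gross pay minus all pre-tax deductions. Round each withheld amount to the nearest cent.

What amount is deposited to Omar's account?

$1,028.22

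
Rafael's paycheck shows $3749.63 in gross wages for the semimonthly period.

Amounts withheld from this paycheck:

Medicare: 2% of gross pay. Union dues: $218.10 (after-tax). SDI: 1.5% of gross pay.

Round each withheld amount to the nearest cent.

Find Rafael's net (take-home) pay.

$3400.30

SDI: $3749.63 × 0.015 = $56.24
Medicare: $3749.63 × 0.02 = $74.99
Union dues: $218.10
Total deductions = $56.24 + $74.99 + $218.10 = $349.33
Net pay = $3749.63 − $349.33 = $3400.30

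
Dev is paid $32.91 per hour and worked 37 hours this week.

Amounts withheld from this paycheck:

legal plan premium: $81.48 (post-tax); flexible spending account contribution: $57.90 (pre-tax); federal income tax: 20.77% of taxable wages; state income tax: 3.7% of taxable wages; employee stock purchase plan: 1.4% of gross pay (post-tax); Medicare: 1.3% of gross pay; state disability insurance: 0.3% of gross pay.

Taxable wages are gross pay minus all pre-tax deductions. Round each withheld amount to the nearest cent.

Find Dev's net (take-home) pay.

$757.97

Gross pay: 37 × $32.91 = $1,217.67
Flexible spending account contribution: $57.90
Taxable wages = $1,217.67 − $57.90 = $1,159.77
Federal income tax: $1,159.77 × 0.2077 = $240.88
State income tax: $1,159.77 × 0.037 = $42.91
State disability insurance: $1,217.67 × 0.003 = $3.65
Medicare: $1,217.67 × 0.013 = $15.83
Legal plan premium: $81.48
Employee stock purchase plan: $1,217.67 × 0.014 = $17.05
Total deductions = $57.90 + $240.88 + $42.91 + $3.65 + $15.83 + $81.48 + $17.05 = $459.70
Net pay = $1,217.67 − $459.70 = $757.97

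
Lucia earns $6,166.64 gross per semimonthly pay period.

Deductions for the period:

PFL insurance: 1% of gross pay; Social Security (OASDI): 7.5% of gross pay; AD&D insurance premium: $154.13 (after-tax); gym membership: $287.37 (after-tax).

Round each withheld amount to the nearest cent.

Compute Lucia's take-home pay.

$5,200.97

Social Security (OASDI): $6,166.64 × 0.075 = $462.50
PFL insurance: $6,166.64 × 0.01 = $61.67
AD&D insurance premium: $154.13
Gym membership: $287.37
Total deductions = $462.50 + $61.67 + $154.13 + $287.37 = $965.67
Net pay = $6,166.64 − $965.67 = $5,200.97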